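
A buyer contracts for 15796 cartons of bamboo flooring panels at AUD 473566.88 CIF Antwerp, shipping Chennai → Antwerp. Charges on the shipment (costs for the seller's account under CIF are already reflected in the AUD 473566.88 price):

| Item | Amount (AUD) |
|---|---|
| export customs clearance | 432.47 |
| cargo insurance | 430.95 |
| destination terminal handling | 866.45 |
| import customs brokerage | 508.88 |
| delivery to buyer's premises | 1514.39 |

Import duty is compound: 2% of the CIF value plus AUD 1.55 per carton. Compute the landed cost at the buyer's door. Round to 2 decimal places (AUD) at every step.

Total landed cost: AUD 510411.74

CIF: the seller pays costs through ocean freight and marine insurance to the destination port.
Already in the invoice (seller's account under CIF): export clearance, insurance — exclude.
The CIF price already equals the CIF value: 473566.88
Ad valorem component: 473566.88 × 2% = 9471.34
Specific component: 15796 × 1.55 = 24483.80
Import duty = 9471.34 + 24483.80 = 33955.14
Buyer bears: destination terminal 866.45 + brokerage 508.88 + delivery 1514.39 + duty 33955.14 = 36844.86
Landed cost = invoice 473566.88 + 36844.86 = 510411.74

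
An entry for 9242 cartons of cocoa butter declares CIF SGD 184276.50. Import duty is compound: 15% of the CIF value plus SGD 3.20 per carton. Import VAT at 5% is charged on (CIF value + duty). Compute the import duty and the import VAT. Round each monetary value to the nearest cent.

Import duty: SGD 57215.88; import VAT: SGD 12074.62

Ad valorem component: 184276.50 × 15% = 27641.48
Specific component: 9242 × 3.20 = 29574.40
Import duty = 27641.48 + 29574.40 = 57215.88
VAT base = CIF + duty = 184276.50 + 57215.88 = 241492.38
Import VAT = 241492.38 × 5% = 12074.62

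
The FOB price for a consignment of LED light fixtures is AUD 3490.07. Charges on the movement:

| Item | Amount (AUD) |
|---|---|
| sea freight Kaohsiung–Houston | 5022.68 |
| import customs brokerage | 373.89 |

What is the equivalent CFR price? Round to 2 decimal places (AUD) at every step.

CFR price: AUD 8512.75

Not relevant to the conversion: brokerage — on the buyer under both terms; not part of either seller's price.
From FOB to CFR, the seller additionally bears: freight.
CFR price = 3490.07 + 5022.68 = 8512.75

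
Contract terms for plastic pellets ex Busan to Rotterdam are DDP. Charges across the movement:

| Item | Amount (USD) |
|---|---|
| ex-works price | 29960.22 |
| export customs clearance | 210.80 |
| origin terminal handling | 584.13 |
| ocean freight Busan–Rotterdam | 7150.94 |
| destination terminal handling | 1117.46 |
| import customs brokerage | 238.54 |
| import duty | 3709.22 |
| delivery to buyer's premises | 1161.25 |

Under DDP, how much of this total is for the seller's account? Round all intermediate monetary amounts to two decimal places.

DDP: the seller bears all costs including import duty.
Seller's account: goods 29960.22 + export clearance 210.80 + origin terminal 584.13 + freight 7150.94 + destination terminal 1117.46 + brokerage 238.54 + duty 3709.22 + delivery 1161.25 = 44132.56
Buyer's account: 0.00

Seller's account: USD 44132.56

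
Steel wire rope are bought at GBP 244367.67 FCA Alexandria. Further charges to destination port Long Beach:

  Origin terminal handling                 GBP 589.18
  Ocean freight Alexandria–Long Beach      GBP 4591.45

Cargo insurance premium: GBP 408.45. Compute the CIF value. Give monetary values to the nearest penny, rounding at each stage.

CIF value: GBP 249956.75

CIF = FCA price + pre-shipment costs + freight + insurance
CIF = 244367.67 + 589.18 + 4591.45 + 408.45 = 249956.75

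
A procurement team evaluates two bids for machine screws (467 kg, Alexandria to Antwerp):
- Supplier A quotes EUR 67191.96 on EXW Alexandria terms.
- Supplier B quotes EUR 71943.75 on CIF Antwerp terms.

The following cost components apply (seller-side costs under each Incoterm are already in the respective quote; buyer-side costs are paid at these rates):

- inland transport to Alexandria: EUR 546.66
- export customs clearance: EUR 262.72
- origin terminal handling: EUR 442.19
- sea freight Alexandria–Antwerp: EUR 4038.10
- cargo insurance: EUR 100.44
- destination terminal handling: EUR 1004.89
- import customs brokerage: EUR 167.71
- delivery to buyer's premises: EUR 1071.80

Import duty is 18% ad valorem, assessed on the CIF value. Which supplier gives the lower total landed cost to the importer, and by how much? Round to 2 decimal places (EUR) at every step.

Supplier B is cheaper by EUR 753.21

Supplier A (EXW):
CIF value = EXW price + inland to port + export clearance + origin terminal + freight + insurance = 67191.96 + 546.66 + 262.72 + 442.19 + 4038.10 + 100.44 = 72582.07
Import duty = 72582.07 × 18% = 13064.77
Buyer bears (A): 546.66 + 262.72 + 442.19 + 4038.10 + 100.44 + 1004.89 + 167.71 + 1071.80 = 7634.51
Landed cost (A) = invoice 67191.96 + 7634.51 + duty 13064.77 = 87891.24
Supplier B (CIF):
The CIF price already equals the CIF value: 71943.75
Import duty = 71943.75 × 18% = 12949.88
Buyer bears (B): 1004.89 + 167.71 + 1071.80 = 2244.40
Landed cost (B) = invoice 71943.75 + 2244.40 + duty 12949.88 = 87138.03
Difference = |87891.24 − 87138.03| = 753.21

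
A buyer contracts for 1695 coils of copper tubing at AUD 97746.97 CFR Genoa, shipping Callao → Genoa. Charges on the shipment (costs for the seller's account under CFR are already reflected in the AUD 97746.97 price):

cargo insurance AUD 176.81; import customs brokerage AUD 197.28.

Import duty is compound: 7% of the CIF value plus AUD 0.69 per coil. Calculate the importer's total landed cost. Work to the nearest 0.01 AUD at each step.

CFR: the seller pays costs through ocean freight to the destination port, but not insurance.
CIF value = CFR price + insurance = 97746.97 + 176.81 = 97923.78
Ad valorem component: 97923.78 × 7% = 6854.66
Specific component: 1695 × 0.69 = 1169.55
Import duty = 6854.66 + 1169.55 = 8024.21
Buyer bears: insurance 176.81 + brokerage 197.28 + duty 8024.21 = 8398.30
Landed cost = invoice 97746.97 + 8398.30 = 106145.27

Total landed cost: AUD 106145.27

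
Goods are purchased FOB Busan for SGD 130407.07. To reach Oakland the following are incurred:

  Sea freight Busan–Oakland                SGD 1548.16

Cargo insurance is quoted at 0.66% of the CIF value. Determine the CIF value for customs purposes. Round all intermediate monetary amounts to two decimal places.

CIF value: SGD 132831.92

Let C be the CIF value. C = FOB price + freight + 0.66% × C
C − 0.66% × C = 130407.07 + 1548.16
0.9934 × C = 131955.23
C = 131955.23 / 0.9934 = 132831.92
Insurance premium = 0.66% × 132831.92 = 876.69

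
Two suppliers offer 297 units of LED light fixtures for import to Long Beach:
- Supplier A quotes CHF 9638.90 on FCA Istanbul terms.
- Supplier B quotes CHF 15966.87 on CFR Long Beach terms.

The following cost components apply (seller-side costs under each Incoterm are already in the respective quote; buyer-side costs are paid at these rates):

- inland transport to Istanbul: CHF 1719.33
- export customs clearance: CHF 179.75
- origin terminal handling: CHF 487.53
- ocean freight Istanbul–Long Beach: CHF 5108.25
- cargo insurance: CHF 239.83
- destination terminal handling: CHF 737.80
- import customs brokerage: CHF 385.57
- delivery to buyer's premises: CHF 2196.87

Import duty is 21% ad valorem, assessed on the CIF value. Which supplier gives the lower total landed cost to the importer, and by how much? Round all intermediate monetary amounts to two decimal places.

Supplier A is cheaper by CHF 885.95

Supplier A (FCA):
CIF value = FCA price + origin terminal + freight + insurance = 9638.90 + 487.53 + 5108.25 + 239.83 = 15474.51
Import duty = 15474.51 × 21% = 3249.65
Buyer bears (A): 487.53 + 5108.25 + 239.83 + 737.80 + 385.57 + 2196.87 = 9155.85
Landed cost (A) = invoice 9638.90 + 9155.85 + duty 3249.65 = 22044.40
Supplier B (CFR):
CIF value = CFR price + insurance = 15966.87 + 239.83 = 16206.70
Import duty = 16206.70 × 21% = 3403.41
Buyer bears (B): 239.83 + 737.80 + 385.57 + 2196.87 = 3560.07
Landed cost (B) = invoice 15966.87 + 3560.07 + duty 3403.41 = 22930.35
Difference = |22044.40 − 22930.35| = 885.95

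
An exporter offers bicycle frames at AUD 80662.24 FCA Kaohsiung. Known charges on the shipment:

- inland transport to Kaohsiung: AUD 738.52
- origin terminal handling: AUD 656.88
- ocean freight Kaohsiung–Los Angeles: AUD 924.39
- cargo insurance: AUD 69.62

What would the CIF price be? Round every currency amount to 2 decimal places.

Not relevant to the conversion: inland to port — on the seller under both FCA and CIF; already in the FCA price and stays in the CIF price.
From FCA to CIF, the seller additionally bears: origin terminal, freight, insurance.
CIF price = 80662.24 + 656.88 + 924.39 + 69.62 = 82313.13

CIF price: AUD 82313.13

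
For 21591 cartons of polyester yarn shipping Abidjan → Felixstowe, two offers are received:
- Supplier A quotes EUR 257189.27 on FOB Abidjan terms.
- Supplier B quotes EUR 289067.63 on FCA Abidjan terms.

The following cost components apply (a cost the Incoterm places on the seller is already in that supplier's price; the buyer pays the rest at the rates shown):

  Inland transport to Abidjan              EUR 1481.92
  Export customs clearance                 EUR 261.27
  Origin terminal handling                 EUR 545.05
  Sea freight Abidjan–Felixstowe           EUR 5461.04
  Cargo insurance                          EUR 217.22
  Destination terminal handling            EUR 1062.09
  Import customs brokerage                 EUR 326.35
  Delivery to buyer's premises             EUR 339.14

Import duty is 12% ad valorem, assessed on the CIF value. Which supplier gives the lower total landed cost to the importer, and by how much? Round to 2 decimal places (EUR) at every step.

Supplier A (FOB):
CIF value = FOB price + freight + insurance = 257189.27 + 5461.04 + 217.22 = 262867.53
Import duty = 262867.53 × 12% = 31544.10
Buyer bears (A): 5461.04 + 217.22 + 1062.09 + 326.35 + 339.14 = 7405.84
Landed cost (A) = invoice 257189.27 + 7405.84 + duty 31544.10 = 296139.21
Supplier B (FCA):
CIF value = FCA price + origin terminal + freight + insurance = 289067.63 + 545.05 + 5461.04 + 217.22 = 295290.94
Import duty = 295290.94 × 12% = 35434.91
Buyer bears (B): 545.05 + 5461.04 + 217.22 + 1062.09 + 326.35 + 339.14 = 7950.89
Landed cost (B) = invoice 289067.63 + 7950.89 + duty 35434.91 = 332453.43
Difference = |296139.21 − 332453.43| = 36314.22

Supplier A is cheaper by EUR 36314.22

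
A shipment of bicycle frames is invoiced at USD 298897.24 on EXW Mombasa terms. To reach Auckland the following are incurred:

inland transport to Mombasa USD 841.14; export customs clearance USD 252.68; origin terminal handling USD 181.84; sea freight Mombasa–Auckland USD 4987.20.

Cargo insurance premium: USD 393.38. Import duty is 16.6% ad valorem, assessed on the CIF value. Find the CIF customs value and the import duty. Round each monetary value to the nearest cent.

CIF value: USD 305553.48; import duty: USD 50721.88

CIF = EXW price + pre-shipment costs + freight + insurance
CIF = 298897.24 + 841.14 + 252.68 + 181.84 + 4987.20 + 393.38 = 305553.48
Import duty = 305553.48 × 16.6% = 50721.88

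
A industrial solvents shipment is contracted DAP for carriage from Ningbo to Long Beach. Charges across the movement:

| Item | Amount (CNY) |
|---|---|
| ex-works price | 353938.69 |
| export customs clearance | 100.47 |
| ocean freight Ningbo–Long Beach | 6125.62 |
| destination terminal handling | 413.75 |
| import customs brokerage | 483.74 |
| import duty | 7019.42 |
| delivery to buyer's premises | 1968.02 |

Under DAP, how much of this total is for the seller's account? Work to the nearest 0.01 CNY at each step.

DAP: the seller bears all costs to the named destination except import duty and clearance.
Seller's account: goods 353938.69 + export clearance 100.47 + freight 6125.62 + destination terminal 413.75 + delivery 1968.02 = 362546.55
Buyer's account: brokerage 483.74 + duty 7019.42 = 7503.16

Seller's account: CNY 362546.55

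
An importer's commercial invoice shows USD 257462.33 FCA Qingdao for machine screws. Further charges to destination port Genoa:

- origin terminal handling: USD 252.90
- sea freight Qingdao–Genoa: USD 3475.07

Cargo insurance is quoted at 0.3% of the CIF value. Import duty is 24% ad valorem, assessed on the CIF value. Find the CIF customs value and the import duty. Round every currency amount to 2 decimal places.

Let C be the CIF value. C = FCA price + pre-shipment costs + freight + 0.3% × C
C − 0.3% × C = 257462.33 + 252.90 + 3475.07
0.997 × C = 261190.30
C = 261190.30 / 0.997 = 261976.23
Insurance premium = 0.3% × 261976.23 = 785.93
Import duty = 261976.23 × 24% = 62874.30

CIF value: USD 261976.23; import duty: USD 62874.30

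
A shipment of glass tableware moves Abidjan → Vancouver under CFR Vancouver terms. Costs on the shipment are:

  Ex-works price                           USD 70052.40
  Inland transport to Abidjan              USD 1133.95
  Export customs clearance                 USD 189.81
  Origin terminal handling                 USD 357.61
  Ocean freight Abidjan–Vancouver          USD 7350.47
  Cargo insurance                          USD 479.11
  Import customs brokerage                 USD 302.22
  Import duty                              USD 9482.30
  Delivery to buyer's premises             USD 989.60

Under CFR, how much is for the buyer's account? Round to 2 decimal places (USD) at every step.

Buyer's account: USD 11253.23

CFR: the seller pays costs through ocean freight to the destination port, but not insurance.
Seller's account: goods 70052.40 + inland to port 1133.95 + export clearance 189.81 + origin terminal 357.61 + freight 7350.47 = 79084.24
Buyer's account: insurance 479.11 + brokerage 302.22 + duty 9482.30 + delivery 989.60 = 11253.23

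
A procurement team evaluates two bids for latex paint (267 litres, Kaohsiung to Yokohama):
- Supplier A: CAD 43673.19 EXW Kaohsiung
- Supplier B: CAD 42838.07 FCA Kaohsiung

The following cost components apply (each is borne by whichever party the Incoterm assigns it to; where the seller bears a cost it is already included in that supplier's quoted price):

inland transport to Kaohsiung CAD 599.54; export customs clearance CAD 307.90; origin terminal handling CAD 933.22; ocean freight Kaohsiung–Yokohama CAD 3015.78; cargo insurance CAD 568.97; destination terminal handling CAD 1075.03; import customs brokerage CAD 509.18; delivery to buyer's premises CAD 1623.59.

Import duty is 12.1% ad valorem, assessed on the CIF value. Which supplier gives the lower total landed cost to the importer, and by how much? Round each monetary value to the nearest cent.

Supplier B is cheaper by CAD 1953.41

Supplier A (EXW):
CIF value = EXW price + inland to port + export clearance + origin terminal + freight + insurance = 43673.19 + 599.54 + 307.90 + 933.22 + 3015.78 + 568.97 = 49098.60
Import duty = 49098.60 × 12.1% = 5940.93
Buyer bears (A): 599.54 + 307.90 + 933.22 + 3015.78 + 568.97 + 1075.03 + 509.18 + 1623.59 = 8633.21
Landed cost (A) = invoice 43673.19 + 8633.21 + duty 5940.93 = 58247.33
Supplier B (FCA):
CIF value = FCA price + origin terminal + freight + insurance = 42838.07 + 933.22 + 3015.78 + 568.97 = 47356.04
Import duty = 47356.04 × 12.1% = 5730.08
Buyer bears (B): 933.22 + 3015.78 + 568.97 + 1075.03 + 509.18 + 1623.59 = 7725.77
Landed cost (B) = invoice 42838.07 + 7725.77 + duty 5730.08 = 56293.92
Difference = |58247.33 − 56293.92| = 1953.41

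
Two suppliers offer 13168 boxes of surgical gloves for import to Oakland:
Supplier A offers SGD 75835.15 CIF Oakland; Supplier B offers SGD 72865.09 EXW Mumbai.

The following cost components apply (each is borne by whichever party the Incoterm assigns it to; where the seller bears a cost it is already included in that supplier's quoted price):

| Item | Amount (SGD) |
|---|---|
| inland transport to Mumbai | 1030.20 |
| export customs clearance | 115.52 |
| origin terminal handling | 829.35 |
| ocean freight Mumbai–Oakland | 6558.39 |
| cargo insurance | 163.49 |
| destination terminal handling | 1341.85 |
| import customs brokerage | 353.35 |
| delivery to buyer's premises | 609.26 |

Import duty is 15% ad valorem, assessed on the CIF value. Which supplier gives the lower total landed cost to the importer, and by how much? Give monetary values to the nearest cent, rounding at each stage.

Supplier A is cheaper by SGD 6585.93

Supplier A (CIF):
The CIF price already equals the CIF value: 75835.15
Import duty = 75835.15 × 15% = 11375.27
Buyer bears (A): 1341.85 + 353.35 + 609.26 = 2304.46
Landed cost (A) = invoice 75835.15 + 2304.46 + duty 11375.27 = 89514.88
Supplier B (EXW):
CIF value = EXW price + inland to port + export clearance + origin terminal + freight + insurance = 72865.09 + 1030.20 + 115.52 + 829.35 + 6558.39 + 163.49 = 81562.04
Import duty = 81562.04 × 15% = 12234.31
Buyer bears (B): 1030.20 + 115.52 + 829.35 + 6558.39 + 163.49 + 1341.85 + 353.35 + 609.26 = 11001.41
Landed cost (B) = invoice 72865.09 + 11001.41 + duty 12234.31 = 96100.81
Difference = |89514.88 − 96100.81| = 6585.93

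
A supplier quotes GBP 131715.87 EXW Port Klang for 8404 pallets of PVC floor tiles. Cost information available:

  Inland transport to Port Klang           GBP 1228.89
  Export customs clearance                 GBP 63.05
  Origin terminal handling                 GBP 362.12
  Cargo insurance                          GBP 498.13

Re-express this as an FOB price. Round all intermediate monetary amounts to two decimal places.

FOB price: GBP 133369.93

Not relevant to the conversion: insurance — on the buyer under both terms; not part of either seller's price.
From EXW to FOB, the seller additionally bears: inland to port, export clearance, origin terminal.
FOB price = 131715.87 + 1228.89 + 63.05 + 362.12 = 133369.93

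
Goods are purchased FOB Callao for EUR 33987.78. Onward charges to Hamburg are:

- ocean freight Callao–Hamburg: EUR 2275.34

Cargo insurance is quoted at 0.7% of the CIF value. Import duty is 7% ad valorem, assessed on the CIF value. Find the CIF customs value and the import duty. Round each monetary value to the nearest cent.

CIF value: EUR 36518.75; import duty: EUR 2556.31

Let C be the CIF value. C = FOB price + freight + 0.7% × C
C − 0.7% × C = 33987.78 + 2275.34
0.993 × C = 36263.12
C = 36263.12 / 0.993 = 36518.75
Insurance premium = 0.7% × 36518.75 = 255.63
Import duty = 36518.75 × 7% = 2556.31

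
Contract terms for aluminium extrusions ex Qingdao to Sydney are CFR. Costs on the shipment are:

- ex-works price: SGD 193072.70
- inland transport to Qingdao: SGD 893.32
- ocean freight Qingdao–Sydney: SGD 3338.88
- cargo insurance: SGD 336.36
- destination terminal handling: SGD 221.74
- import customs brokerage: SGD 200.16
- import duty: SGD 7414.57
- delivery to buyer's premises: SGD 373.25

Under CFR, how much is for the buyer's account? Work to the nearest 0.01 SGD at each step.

Buyer's account: SGD 8546.08

CFR: the seller pays costs through ocean freight to the destination port, but not insurance.
Seller's account: goods 193072.70 + inland to port 893.32 + freight 3338.88 = 197304.90
Buyer's account: insurance 336.36 + destination terminal 221.74 + brokerage 200.16 + duty 7414.57 + delivery 373.25 = 8546.08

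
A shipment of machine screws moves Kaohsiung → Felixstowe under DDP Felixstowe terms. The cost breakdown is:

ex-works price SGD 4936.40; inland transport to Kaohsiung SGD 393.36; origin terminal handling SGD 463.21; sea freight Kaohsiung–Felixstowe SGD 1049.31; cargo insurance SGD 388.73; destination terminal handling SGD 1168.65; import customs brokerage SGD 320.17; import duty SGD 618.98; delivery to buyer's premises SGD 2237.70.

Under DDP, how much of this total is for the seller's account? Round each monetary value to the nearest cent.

Seller's account: SGD 11576.51

DDP: the seller bears all costs including import duty.
Seller's account: goods 4936.40 + inland to port 393.36 + origin terminal 463.21 + freight 1049.31 + insurance 388.73 + destination terminal 1168.65 + brokerage 320.17 + duty 618.98 + delivery 2237.70 = 11576.51
Buyer's account: 0.00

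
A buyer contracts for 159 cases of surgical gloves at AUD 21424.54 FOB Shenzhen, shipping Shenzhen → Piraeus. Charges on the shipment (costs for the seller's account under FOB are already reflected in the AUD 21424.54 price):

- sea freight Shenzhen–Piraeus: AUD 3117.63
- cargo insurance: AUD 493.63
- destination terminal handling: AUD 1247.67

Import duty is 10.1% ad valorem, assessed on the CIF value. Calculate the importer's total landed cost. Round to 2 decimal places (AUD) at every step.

Total landed cost: AUD 28812.09

FOB: the seller bears costs until goods are on board at the origin port; the buyer bears freight, insurance and all costs thereafter.
CIF value = FOB price + freight + insurance = 21424.54 + 3117.63 + 493.63 = 25035.80
Import duty = 25035.80 × 10.1% = 2528.62
Buyer bears: freight 3117.63 + insurance 493.63 + destination terminal 1247.67 + duty 2528.62 = 7387.55
Landed cost = invoice 21424.54 + 7387.55 = 28812.09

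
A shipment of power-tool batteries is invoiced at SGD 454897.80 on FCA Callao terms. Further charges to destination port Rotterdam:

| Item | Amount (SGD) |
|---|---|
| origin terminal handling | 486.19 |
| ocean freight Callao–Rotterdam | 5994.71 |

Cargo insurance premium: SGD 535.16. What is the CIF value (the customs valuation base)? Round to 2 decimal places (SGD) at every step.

CIF value: SGD 461913.86

CIF = FCA price + pre-shipment costs + freight + insurance
CIF = 454897.80 + 486.19 + 5994.71 + 535.16 = 461913.86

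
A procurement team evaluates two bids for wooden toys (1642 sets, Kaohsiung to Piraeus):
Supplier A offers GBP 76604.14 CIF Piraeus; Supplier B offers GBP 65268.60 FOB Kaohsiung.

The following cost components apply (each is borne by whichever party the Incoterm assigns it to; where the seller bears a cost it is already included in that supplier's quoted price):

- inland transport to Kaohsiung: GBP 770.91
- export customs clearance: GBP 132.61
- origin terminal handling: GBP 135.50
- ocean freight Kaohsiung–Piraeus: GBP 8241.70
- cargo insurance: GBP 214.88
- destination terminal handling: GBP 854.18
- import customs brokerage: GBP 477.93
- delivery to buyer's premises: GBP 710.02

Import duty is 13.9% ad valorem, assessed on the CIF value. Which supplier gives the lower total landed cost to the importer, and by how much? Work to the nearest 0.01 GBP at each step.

Supplier A (CIF):
The CIF price already equals the CIF value: 76604.14
Import duty = 76604.14 × 13.9% = 10647.98
Buyer bears (A): 854.18 + 477.93 + 710.02 = 2042.13
Landed cost (A) = invoice 76604.14 + 2042.13 + duty 10647.98 = 89294.25
Supplier B (FOB):
CIF value = FOB price + freight + insurance = 65268.60 + 8241.70 + 214.88 = 73725.18
Import duty = 73725.18 × 13.9% = 10247.80
Buyer bears (B): 8241.70 + 214.88 + 854.18 + 477.93 + 710.02 = 10498.71
Landed cost (B) = invoice 65268.60 + 10498.71 + duty 10247.80 = 86015.11
Difference = |89294.25 − 86015.11| = 3279.14

Supplier B is cheaper by GBP 3279.14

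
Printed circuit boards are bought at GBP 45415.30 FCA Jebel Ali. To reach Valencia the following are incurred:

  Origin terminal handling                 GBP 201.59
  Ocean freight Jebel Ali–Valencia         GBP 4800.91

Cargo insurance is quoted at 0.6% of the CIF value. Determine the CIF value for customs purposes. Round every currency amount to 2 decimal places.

Let C be the CIF value. C = FCA price + pre-shipment costs + freight + 0.6% × C
C − 0.6% × C = 45415.30 + 201.59 + 4800.91
0.994 × C = 50417.80
C = 50417.80 / 0.994 = 50722.13
Insurance premium = 0.6% × 50722.13 = 304.33

CIF value: GBP 50722.13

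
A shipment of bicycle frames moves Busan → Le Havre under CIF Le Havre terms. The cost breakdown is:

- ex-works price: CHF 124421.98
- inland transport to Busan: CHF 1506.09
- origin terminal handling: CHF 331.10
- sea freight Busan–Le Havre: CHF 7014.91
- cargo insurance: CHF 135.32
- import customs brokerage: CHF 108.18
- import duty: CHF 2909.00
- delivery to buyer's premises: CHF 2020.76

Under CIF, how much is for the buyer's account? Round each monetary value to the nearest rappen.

CIF: the seller pays costs through ocean freight and marine insurance to the destination port.
Seller's account: goods 124421.98 + inland to port 1506.09 + origin terminal 331.10 + freight 7014.91 + insurance 135.32 = 133409.40
Buyer's account: brokerage 108.18 + duty 2909.00 + delivery 2020.76 = 5037.94

Buyer's account: CHF 5037.94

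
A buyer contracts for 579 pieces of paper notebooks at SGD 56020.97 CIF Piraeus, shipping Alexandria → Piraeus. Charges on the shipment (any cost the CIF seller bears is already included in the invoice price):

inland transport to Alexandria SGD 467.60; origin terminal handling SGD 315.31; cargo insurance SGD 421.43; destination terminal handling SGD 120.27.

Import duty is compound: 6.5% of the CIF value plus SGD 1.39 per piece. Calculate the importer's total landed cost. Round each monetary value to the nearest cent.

Total landed cost: SGD 60587.41

CIF: the seller pays costs through ocean freight and marine insurance to the destination port.
Already in the invoice (seller's account under CIF): inland to port, origin terminal, insurance — exclude.
The CIF price already equals the CIF value: 56020.97
Ad valorem component: 56020.97 × 6.5% = 3641.36
Specific component: 579 × 1.39 = 804.81
Import duty = 3641.36 + 804.81 = 4446.17
Buyer bears: destination terminal 120.27 + duty 4446.17 = 4566.44
Landed cost = invoice 56020.97 + 4566.44 = 60587.41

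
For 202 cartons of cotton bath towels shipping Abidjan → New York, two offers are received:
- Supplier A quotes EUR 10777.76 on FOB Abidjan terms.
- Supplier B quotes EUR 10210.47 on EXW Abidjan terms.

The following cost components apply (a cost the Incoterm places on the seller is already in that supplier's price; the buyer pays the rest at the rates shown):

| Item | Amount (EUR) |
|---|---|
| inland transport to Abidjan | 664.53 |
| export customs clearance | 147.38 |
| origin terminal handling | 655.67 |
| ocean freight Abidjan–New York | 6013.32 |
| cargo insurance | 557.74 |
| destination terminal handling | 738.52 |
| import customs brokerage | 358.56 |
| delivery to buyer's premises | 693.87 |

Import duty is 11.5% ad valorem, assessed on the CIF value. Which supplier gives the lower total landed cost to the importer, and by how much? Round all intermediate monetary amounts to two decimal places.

Supplier A is cheaper by EUR 1003.83

Supplier A (FOB):
CIF value = FOB price + freight + insurance = 10777.76 + 6013.32 + 557.74 = 17348.82
Import duty = 17348.82 × 11.5% = 1995.11
Buyer bears (A): 6013.32 + 557.74 + 738.52 + 358.56 + 693.87 = 8362.01
Landed cost (A) = invoice 10777.76 + 8362.01 + duty 1995.11 = 21134.88
Supplier B (EXW):
CIF value = EXW price + inland to port + export clearance + origin terminal + freight + insurance = 10210.47 + 664.53 + 147.38 + 655.67 + 6013.32 + 557.74 = 18249.11
Import duty = 18249.11 × 11.5% = 2098.65
Buyer bears (B): 664.53 + 147.38 + 655.67 + 6013.32 + 557.74 + 738.52 + 358.56 + 693.87 = 9829.59
Landed cost (B) = invoice 10210.47 + 9829.59 + duty 2098.65 = 22138.71
Difference = |21134.88 − 22138.71| = 1003.83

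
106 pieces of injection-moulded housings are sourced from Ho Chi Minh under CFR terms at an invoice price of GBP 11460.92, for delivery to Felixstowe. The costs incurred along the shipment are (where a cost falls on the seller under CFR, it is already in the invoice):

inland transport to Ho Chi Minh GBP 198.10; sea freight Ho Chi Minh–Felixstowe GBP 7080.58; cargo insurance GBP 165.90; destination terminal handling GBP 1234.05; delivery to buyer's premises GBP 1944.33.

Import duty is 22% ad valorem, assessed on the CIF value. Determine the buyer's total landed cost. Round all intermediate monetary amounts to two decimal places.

CFR: the seller pays costs through ocean freight to the destination port, but not insurance.
Already in the invoice (seller's account under CFR): inland to port, freight — exclude.
CIF value = CFR price + insurance = 11460.92 + 165.90 = 11626.82
Import duty = 11626.82 × 22% = 2557.90
Buyer bears: insurance 165.90 + destination terminal 1234.05 + delivery 1944.33 + duty 2557.90 = 5902.18
Landed cost = invoice 11460.92 + 5902.18 = 17363.10

Total landed cost: GBP 17363.10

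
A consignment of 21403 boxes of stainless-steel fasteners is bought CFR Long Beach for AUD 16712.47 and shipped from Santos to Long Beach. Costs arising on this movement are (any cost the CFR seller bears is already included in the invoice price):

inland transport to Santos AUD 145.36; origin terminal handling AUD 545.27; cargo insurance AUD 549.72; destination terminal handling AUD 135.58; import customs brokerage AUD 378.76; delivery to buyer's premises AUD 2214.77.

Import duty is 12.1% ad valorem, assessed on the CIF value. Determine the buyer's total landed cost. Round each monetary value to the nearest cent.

CFR: the seller pays costs through ocean freight to the destination port, but not insurance.
Already in the invoice (seller's account under CFR): inland to port, origin terminal — exclude.
CIF value = CFR price + insurance = 16712.47 + 549.72 = 17262.19
Import duty = 17262.19 × 12.1% = 2088.72
Buyer bears: insurance 549.72 + destination terminal 135.58 + brokerage 378.76 + delivery 2214.77 + duty 2088.72 = 5367.55
Landed cost = invoice 16712.47 + 5367.55 = 22080.02

Total landed cost: AUD 22080.02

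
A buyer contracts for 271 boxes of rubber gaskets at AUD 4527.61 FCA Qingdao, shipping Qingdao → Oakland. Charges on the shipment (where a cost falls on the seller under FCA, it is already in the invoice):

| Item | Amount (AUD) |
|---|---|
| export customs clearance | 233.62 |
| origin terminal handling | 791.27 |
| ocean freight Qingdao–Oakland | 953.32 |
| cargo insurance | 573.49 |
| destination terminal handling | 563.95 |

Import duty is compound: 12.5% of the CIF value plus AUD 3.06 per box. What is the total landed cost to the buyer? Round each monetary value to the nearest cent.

FCA: the seller delivers export-cleared goods to the carrier; the buyer bears costs from that point.
Already in the invoice (seller's account under FCA): export clearance — exclude.
CIF value = FCA price + origin terminal + freight + insurance = 4527.61 + 791.27 + 953.32 + 573.49 = 6845.69
Ad valorem component: 6845.69 × 12.5% = 855.71
Specific component: 271 × 3.06 = 829.26
Import duty = 855.71 + 829.26 = 1684.97
Buyer bears: origin terminal 791.27 + freight 953.32 + insurance 573.49 + destination terminal 563.95 + duty 1684.97 = 4567.00
Landed cost = invoice 4527.61 + 4567.00 = 9094.61

Total landed cost: AUD 9094.61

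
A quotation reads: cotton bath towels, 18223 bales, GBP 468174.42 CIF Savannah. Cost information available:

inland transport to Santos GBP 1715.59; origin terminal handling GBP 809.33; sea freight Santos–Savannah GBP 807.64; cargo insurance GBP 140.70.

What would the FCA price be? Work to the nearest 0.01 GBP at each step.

Not relevant to the conversion: inland to port — on the seller under both CIF and FCA; already in the CIF price and stays in the FCA price.
From CIF to FCA, the seller no longer bears: origin terminal, freight, insurance.
FCA price = 468174.42 − 809.33 − 807.64 − 140.70 = 466416.75

FCA price: GBP 466416.75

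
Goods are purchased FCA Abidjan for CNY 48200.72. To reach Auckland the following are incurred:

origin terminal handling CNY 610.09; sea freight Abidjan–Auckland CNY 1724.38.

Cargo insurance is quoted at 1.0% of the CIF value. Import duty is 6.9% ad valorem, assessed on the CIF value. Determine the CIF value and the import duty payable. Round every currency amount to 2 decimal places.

CIF value: CNY 51045.65; import duty: CNY 3522.15

Let C be the CIF value. C = FCA price + pre-shipment costs + freight + 1.0% × C
C − 1.0% × C = 48200.72 + 610.09 + 1724.38
0.99 × C = 50535.19
C = 50535.19 / 0.99 = 51045.65
Insurance premium = 1.0% × 51045.65 = 510.46
Import duty = 51045.65 × 6.9% = 3522.15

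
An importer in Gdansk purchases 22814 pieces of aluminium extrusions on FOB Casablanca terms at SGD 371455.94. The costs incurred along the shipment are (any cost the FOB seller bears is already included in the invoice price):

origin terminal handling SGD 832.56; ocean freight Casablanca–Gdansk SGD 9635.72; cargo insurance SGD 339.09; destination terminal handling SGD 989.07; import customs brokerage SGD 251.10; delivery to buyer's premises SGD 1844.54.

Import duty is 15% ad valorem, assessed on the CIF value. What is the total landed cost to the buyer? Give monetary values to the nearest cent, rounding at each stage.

Total landed cost: SGD 441730.07

FOB: the seller bears costs until goods are on board at the origin port; the buyer bears freight, insurance and all costs thereafter.
Already in the invoice (seller's account under FOB): origin terminal — exclude.
CIF value = FOB price + freight + insurance = 371455.94 + 9635.72 + 339.09 = 381430.75
Import duty = 381430.75 × 15% = 57214.61
Buyer bears: freight 9635.72 + insurance 339.09 + destination terminal 989.07 + brokerage 251.10 + delivery 1844.54 + duty 57214.61 = 70274.13
Landed cost = invoice 371455.94 + 70274.13 = 441730.07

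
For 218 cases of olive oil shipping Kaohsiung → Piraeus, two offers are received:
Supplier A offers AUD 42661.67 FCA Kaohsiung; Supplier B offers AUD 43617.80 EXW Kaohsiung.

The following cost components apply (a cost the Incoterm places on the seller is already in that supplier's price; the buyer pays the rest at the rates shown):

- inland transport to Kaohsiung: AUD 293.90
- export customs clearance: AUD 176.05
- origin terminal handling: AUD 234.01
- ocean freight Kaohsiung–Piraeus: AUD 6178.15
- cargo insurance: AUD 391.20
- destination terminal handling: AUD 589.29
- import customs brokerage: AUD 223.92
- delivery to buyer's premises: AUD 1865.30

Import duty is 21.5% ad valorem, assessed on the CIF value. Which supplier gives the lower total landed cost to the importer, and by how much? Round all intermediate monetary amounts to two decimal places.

Supplier A (FCA):
CIF value = FCA price + origin terminal + freight + insurance = 42661.67 + 234.01 + 6178.15 + 391.20 = 49465.03
Import duty = 49465.03 × 21.5% = 10634.98
Buyer bears (A): 234.01 + 6178.15 + 391.20 + 589.29 + 223.92 + 1865.30 = 9481.87
Landed cost (A) = invoice 42661.67 + 9481.87 + duty 10634.98 = 62778.52
Supplier B (EXW):
CIF value = EXW price + inland to port + export clearance + origin terminal + freight + insurance = 43617.80 + 293.90 + 176.05 + 234.01 + 6178.15 + 391.20 = 50891.11
Import duty = 50891.11 × 21.5% = 10941.59
Buyer bears (B): 293.90 + 176.05 + 234.01 + 6178.15 + 391.20 + 589.29 + 223.92 + 1865.30 = 9951.82
Landed cost (B) = invoice 43617.80 + 9951.82 + duty 10941.59 = 64511.21
Difference = |62778.52 − 64511.21| = 1732.69

Supplier A is cheaper by AUD 1732.69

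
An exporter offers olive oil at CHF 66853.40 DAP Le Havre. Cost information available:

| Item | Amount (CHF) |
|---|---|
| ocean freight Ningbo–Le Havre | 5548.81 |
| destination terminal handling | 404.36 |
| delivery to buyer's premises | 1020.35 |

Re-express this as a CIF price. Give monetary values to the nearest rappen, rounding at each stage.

Not relevant to the conversion: freight — on the seller under both DAP and CIF; already in the DAP price and stays in the CIF price.
From DAP to CIF, the seller no longer bears: destination terminal, delivery.
CIF price = 66853.40 − 404.36 − 1020.35 = 65428.69

CIF price: CHF 65428.69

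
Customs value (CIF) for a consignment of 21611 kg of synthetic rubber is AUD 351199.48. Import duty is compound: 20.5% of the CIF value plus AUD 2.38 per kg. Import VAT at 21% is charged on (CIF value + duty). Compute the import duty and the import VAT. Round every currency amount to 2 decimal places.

Import duty: AUD 123430.07; import VAT: AUD 99672.21

Ad valorem component: 351199.48 × 20.5% = 71995.89
Specific component: 21611 × 2.38 = 51434.18
Import duty = 71995.89 + 51434.18 = 123430.07
VAT base = CIF + duty = 351199.48 + 123430.07 = 474629.55
Import VAT = 474629.55 × 21% = 99672.21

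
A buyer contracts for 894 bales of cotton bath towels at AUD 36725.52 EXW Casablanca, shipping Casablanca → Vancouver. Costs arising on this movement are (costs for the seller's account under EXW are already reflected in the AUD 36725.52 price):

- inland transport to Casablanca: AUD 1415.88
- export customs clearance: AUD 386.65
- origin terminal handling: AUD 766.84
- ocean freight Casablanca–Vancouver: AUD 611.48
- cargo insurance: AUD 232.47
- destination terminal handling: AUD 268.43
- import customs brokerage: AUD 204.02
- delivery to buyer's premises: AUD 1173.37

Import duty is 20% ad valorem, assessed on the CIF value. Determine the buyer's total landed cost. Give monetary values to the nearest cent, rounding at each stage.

Total landed cost: AUD 49812.43

EXW: the seller makes goods available at their premises; the buyer bears all onward costs.
CIF value = EXW price + inland to port + export clearance + origin terminal + freight + insurance = 36725.52 + 1415.88 + 386.65 + 766.84 + 611.48 + 232.47 = 40138.84
Import duty = 40138.84 × 20% = 8027.77
Buyer bears: inland to port 1415.88 + export clearance 386.65 + origin terminal 766.84 + freight 611.48 + insurance 232.47 + destination terminal 268.43 + brokerage 204.02 + delivery 1173.37 + duty 8027.77 = 13086.91
Landed cost = invoice 36725.52 + 13086.91 = 49812.43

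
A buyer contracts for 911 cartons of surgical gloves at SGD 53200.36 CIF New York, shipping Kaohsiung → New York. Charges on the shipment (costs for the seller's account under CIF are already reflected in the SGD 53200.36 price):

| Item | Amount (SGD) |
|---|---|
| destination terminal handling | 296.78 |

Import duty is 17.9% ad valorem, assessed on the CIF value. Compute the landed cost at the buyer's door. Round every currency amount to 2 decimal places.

Total landed cost: SGD 63020.00

CIF: the seller pays costs through ocean freight and marine insurance to the destination port.
The CIF price already equals the CIF value: 53200.36
Import duty = 53200.36 × 17.9% = 9522.86
Buyer bears: destination terminal 296.78 + duty 9522.86 = 9819.64
Landed cost = invoice 53200.36 + 9819.64 = 63020.00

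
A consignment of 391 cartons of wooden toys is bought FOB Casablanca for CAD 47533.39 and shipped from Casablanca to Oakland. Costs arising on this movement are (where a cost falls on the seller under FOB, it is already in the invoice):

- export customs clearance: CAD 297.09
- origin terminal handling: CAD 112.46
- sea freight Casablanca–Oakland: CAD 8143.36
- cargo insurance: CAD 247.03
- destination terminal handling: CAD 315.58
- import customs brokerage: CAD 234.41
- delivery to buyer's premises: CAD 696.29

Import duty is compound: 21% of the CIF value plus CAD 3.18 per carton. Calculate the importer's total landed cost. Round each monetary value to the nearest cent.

FOB: the seller bears costs until goods are on board at the origin port; the buyer bears freight, insurance and all costs thereafter.
Already in the invoice (seller's account under FOB): export clearance, origin terminal — exclude.
CIF value = FOB price + freight + insurance = 47533.39 + 8143.36 + 247.03 = 55923.78
Ad valorem component: 55923.78 × 21% = 11743.99
Specific component: 391 × 3.18 = 1243.38
Import duty = 11743.99 + 1243.38 = 12987.37
Buyer bears: freight 8143.36 + insurance 247.03 + destination terminal 315.58 + brokerage 234.41 + delivery 696.29 + duty 12987.37 = 22624.04
Landed cost = invoice 47533.39 + 22624.04 = 70157.43

Total landed cost: CAD 70157.43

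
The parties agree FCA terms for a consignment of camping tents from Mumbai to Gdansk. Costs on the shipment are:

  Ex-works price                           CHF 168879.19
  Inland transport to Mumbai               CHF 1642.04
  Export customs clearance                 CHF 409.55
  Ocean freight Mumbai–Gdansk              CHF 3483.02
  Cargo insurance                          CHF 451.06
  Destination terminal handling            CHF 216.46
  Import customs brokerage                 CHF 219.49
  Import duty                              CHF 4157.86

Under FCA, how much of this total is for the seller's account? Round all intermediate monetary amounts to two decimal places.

Seller's account: CHF 170930.78

FCA: the seller delivers export-cleared goods to the carrier; the buyer bears costs from that point.
Seller's account: goods 168879.19 + inland to port 1642.04 + export clearance 409.55 = 170930.78
Buyer's account: freight 3483.02 + insurance 451.06 + destination terminal 216.46 + brokerage 219.49 + duty 4157.86 = 8527.89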